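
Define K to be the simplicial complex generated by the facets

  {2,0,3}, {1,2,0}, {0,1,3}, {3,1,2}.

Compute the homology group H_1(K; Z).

Order the vertices as 0 < 1 < 2 < 3. Listing each simplex with vertices in this order, K has dimension 2 with simplices:

  0-simplices (4): [0], [1], [2], [3]
  1-simplices (6): [0,1], [0,2], [0,3], [1,2], [1,3], [2,3]
  2-simplices (4): [0,1,2], [0,1,3], [0,2,3], [1,2,3]

so the chain groups are C_0 ≅ Z^4, C_1 ≅ Z^6, C_2 ≅ Z^4.

∂_1: C_1 → C_0 sends each edge [p,q] (with p < q) to q − p. For instance
  ∂[2,3] = [3] − [2].
The 4×6 boundary matrix has rank 3 and Smith normal form diag(1,1,1).

The boundary map ∂_2: C_2 → C_1 acts by ∂[p,q,r] = [q,r] − [p,r] + [p,q]. For instance
  ∂[1,2,3] = [2,3] − [1,3] + [1,2],
  ∂[0,2,3] = [2,3] − [0,3] + [0,2].
The resulting 6×4 matrix has rank 3, and its Smith normal form has invariant factors (1,1,1).

Reading off H_k = ker ∂_k / im ∂_{k+1}:

  H_1: rank ker ∂_1 − rank ∂_2 = (6 − 3) − 3 = 0, and the invariant factors of ∂_2 are all 1, so H_1 = 0.

H_1 ≅ 0.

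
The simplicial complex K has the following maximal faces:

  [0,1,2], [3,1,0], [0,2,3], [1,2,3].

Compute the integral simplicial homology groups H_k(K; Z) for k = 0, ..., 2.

H_0 = Z,  H_1 = 0,  H_2 = Z.

Fix the vertex order 0 < 1 < 2 < 3 and write every simplex with vertices in increasing order. Then dim K = 2 and the simplices of K are:

  0-simplices (4): [0], [1], [2], [3]
  1-simplices (6): [0,1], [0,2], [0,3], [1,2], [1,3], [2,3]
  2-simplices (4): [0,1,2], [0,1,3], [0,2,3], [1,2,3]

giving chain groups C_0 ≅ Z^4, C_1 ≅ Z^6, C_2 ≅ Z^4.

The boundary map ∂_1: C_1 → C_0 maps an edge to its endpoints' difference, ∂[p,q] = q − p.
The 4×6 boundary matrix has rank 3 and Smith normal form diag(1,1,1).

∂_2: C_2 → C_1 maps a triangle to the signed sum of its edges. For instance
  ∂[0,2,3] = [2,3] − [0,3] + [0,2],
  ∂[1,2,3] = [2,3] − [1,3] + [1,2].
The 6×4 boundary matrix has rank 3 and Smith normal form diag(1,1,1).

Now H_k = ker ∂_k / im ∂_{k+1}, so:

  H_0: rank C_0 − rank ∂_1 = 4 − 3 = 1, and the invariant factors of ∂_1 are all 1, so H_0 = Z.
  H_1: rank ker ∂_1 − rank ∂_2 = (6 − 3) − 3 = 0, and the invariant factors of ∂_2 are all 1, so H_1 = 0.
  H_2: rank ker ∂_2 − rank ∂_3 = (4 − 3) − 0 = 1, and there is no ∂_3, so H_2 = Z.

As a check, the Euler characteristic is 4 − 6 + 4 = 2, which agrees with 1 − 0 + 1 = 2.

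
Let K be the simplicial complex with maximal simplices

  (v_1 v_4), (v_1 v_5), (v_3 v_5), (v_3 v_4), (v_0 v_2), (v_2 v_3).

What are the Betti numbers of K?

b_0 = 1, b_1 = 1.

Order the vertices as v_0 < v_1 < v_2 < v_3 < v_4 < v_5. Listing each simplex with vertices in this order, K has dimension 1 with simplices:

  0-simplices (6): [v_0], [v_1], [v_2], [v_3], [v_4], [v_5]
  1-simplices (6): [v_0,v_2], [v_1,v_4], [v_1,v_5], [v_2,v_3], [v_3,v_4], [v_3,v_5]

so the chain groups are C_0 ≅ Z^6, C_1 ≅ Z^6.

Boundary ∂_1: C_1 → C_0 sends each edge [p,q] (with p < q) to q − p. For instance
  ∂[v_1,v_5] = [v_5] − [v_1].
As a 6×6 matrix over Z this has rank 5, with invariant factors (1,1,1,1,1).

Reading off H_k = ker ∂_k / im ∂_{k+1}:

  H_0: rank C_0 − rank ∂_1 = 6 − 5 = 1, and the invariant factors of ∂_1 are all 1, so H_0 ≅ Z.
  H_1: rank ker ∂_1 − rank ∂_2 = (6 − 5) − 0 = 1, and there is no ∂_2, so H_1 ≅ Z.

As a check, the Euler characteristic is 6 − 6 = 0, which agrees with 1 − 1 = 0.

Hence the Betti numbers are b_0 = 1, b_1 = 1.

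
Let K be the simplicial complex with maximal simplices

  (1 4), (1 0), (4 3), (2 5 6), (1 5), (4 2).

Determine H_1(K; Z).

Fix the vertex order 0 < 1 < 2 < 3 < 4 < 5 < 6 and write every simplex with vertices in increasing order. Then dim K = 2 and the simplices of K are:

  0-simplices (7): [0], [1], [2], [3], [4], [5], [6]
  1-simplices (8): [0,1], [1,4], [1,5], [2,4], [2,5], [2,6], [3,4], [5,6]
  2-simplices (1): [2,5,6]

giving chain groups C_0 ≅ Z^7, C_1 ≅ Z^8, C_2 ≅ Z^1.

The boundary map ∂_1: C_1 → C_0 is given by ∂[p,q] = [q] − [p]. For instance
  ∂[2,5] = [5] − [2].
The resulting 7×8 matrix has rank 6, and its Smith normal form has invariant factors (1,1,1,1,1,1).

Boundary ∂_2: C_2 → C_1 sends each 2-simplex [p,q,r] to [q,r] − [p,r] + [p,q]. For instance
  ∂[2,5,6] = [5,6] − [2,6] + [2,5].
As a 8×1 matrix over Z this has rank 1, with invariant factors (1).

From H_k ≅ ker(∂_k) / im(∂_{k+1}) we obtain:

  H_1: rank ker ∂_1 − rank ∂_2 = (8 − 6) − 1 = 1, and the invariant factors of ∂_2 are all 1, so H_1 = Z.

H_1 ≅ Z.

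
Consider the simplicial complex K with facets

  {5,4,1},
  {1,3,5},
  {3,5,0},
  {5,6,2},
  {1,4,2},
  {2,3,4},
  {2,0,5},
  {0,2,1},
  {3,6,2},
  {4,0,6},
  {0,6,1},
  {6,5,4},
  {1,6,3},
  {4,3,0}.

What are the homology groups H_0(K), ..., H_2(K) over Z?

H_0 = Z,  H_1 = Z^2,  H_2 = Z.

Take the total order 0 < 1 < 2 < 3 < 4 < 5 < 6 on the vertex set. Then K (dimension 2) consists of the simplices:

  0-simplices (7): [0], [1], [2], [3], [4], [5], [6]
  1-simplices (21): [0,1], [0,2], [0,3], [0,4], [0,5], [0,6], [1,2], [1,3], [1,4], [1,5], [1,6], [2,3], [2,4], [2,5], [2,6], [3,4], [3,5], [3,6], [4,5], [4,6], [5,6]
  2-simplices (14): [0,1,2], [0,1,6], [0,2,5], [0,3,4], [0,3,5], [0,4,6], [1,2,4], [1,3,5], [1,3,6], [1,4,5], [2,3,4], [2,3,6], [2,5,6], [4,5,6]

so the chain groups are C_0 ≅ Z^7, C_1 ≅ Z^21, C_2 ≅ Z^14.

The boundary map ∂_1: C_1 → C_0 maps an edge to its endpoints' difference, ∂[p,q] = q − p. For instance
  ∂[4,5] = [5] − [4].
The resulting 7×21 matrix has rank 6, and its Smith normal form has invariant factors (1,1,1,1,1,1).

∂_2: C_2 → C_1 acts by ∂[p,q,r] = [q,r] − [p,r] + [p,q]. For instance
  ∂[2,3,4] = [3,4] − [2,4] + [2,3],
  ∂[0,1,6] = [1,6] − [0,6] + [0,1].
This gives a 21×14 integer matrix of rank 13; reducing to Smith normal form yields diagonal entries (1,1,1,1,1,1,1,1,1,1,1,1,1).

Reading off H_k = ker ∂_k / im ∂_{k+1}:

  H_0: rank C_0 − rank ∂_1 = 7 − 6 = 1, and the invariant factors of ∂_1 are all 1, so H_0 = Z.
  H_1: rank ker ∂_1 − rank ∂_2 = (21 − 6) − 13 = 2, and the invariant factors of ∂_2 are all 1, so H_1 = Z^2.
  H_2: rank ker ∂_2 − rank ∂_3 = (14 − 13) − 0 = 1, and there is no ∂_3, so H_2 = Z.

(K is a triangulation of the torus T^2.)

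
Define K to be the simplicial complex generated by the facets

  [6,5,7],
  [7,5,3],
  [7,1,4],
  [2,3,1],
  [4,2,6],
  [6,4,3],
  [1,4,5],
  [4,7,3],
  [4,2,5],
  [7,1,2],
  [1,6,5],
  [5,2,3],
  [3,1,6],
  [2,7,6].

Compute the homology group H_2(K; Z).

Order the vertices as 1 < 2 < 3 < 4 < 5 < 6 < 7. Listing each simplex with vertices in this order, K has dimension 2 with simplices:

  0-simplices (7): [1], [2], [3], [4], [5], [6], [7]
  1-simplices (21): [1,2], [1,3], [1,4], [1,5], [1,6], [1,7], [2,3], [2,4], [2,5], [2,6], [2,7], [3,4], [3,5], [3,6], [3,7], [4,5], [4,6], [4,7], [5,6], [5,7], [6,7]
  2-simplices (14): [1,2,3], [1,2,7], [1,3,6], [1,4,5], [1,4,7], [1,5,6], [2,3,5], [2,4,5], [2,4,6], [2,6,7], [3,4,6], [3,4,7], [3,5,7], [5,6,7]

Hence C_0 ≅ Z^7, C_1 ≅ Z^21, C_2 ≅ Z^14.

The boundary map ∂_1: C_1 → C_0 is given by ∂[p,q] = [q] − [p].
As a 7×21 matrix over Z this has rank 6, with invariant factors (1,1,1,1,1,1).

The boundary map ∂_2: C_2 → C_1 acts by ∂[p,q,r] = [q,r] − [p,r] + [p,q]. For instance
  ∂[3,5,7] = [5,7] − [3,7] + [3,5],
  ∂[3,4,7] = [4,7] − [3,7] + [3,4].
As a 21×14 matrix over Z this has rank 13, with invariant factors (1,1,1,1,1,1,1,1,1,1,1,1,1).

From H_k ≅ ker(∂_k) / im(∂_{k+1}) we obtain:

  H_2: rank ker ∂_2 − rank ∂_3 = (14 − 13) − 0 = 1, and there is no ∂_3, so H_2 ≅ Z.

H_2 ≅ Z.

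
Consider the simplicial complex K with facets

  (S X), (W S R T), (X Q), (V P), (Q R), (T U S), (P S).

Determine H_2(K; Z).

H_2 = 0.

Fix the vertex order P < Q < R < S < T < U < V < W < X and write every simplex with vertices in increasing order. Then dim K = 3 and the simplices of K are:

  0-simplices (9): P, Q, R, S, T, U, V, W, X
  1-simplices (13): PS, PV, QR, QX, RS, RT, RW, ST, SU, SW, SX, TU, TW
  2-simplices (5): RST, RSW, RTW, STU, STW
  3-simplices (1): RSTW

Hence C_0 ≅ Z^9, C_1 ≅ Z^13, C_2 ≅ Z^5, C_3 ≅ Z^1.

∂_1: C_1 → C_0 sends each edge [p,q] (with p < q) to q − p.
The 9×13 boundary matrix has rank 8 and Smith normal form diag(1,1,1,1,1,1,1,1).

The boundary map ∂_2: C_2 → C_1 acts by ∂[p,q,r] = [q,r] − [p,r] + [p,q]. For instance
  ∂STW = TW − SW + ST,
  ∂RTW = TW − RW + RT.
This gives a 13×5 integer matrix of rank 4; reducing to Smith normal form yields diagonal entries (1,1,1,1).

Boundary ∂_3: C_3 → C_2 sends each 3-simplex σ to the alternating sum Σ_i (−1)^i (σ with its i-th vertex removed). For instance
  ∂RSTW = STW − RTW + RSW − RST.
The 5×1 boundary matrix has rank 1 and Smith normal form diag(1).

Reading off H_k = ker ∂_k / im ∂_{k+1}:

  H_2: rank ker ∂_2 − rank ∂_3 = (5 − 4) − 1 = 0, and the invariant factors of ∂_3 are all 1, so H_2 ≅ 0.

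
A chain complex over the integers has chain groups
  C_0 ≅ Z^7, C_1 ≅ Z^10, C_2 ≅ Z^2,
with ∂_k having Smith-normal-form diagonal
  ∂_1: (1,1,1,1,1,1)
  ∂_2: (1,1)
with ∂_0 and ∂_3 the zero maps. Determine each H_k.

H_0 ≅ Z,  H_1 ≅ Z^2,  H_2 = 0.

H_0: b_0 = 7 − 0 − 6 = 1; torsion from ∂_1 factors > 1: none. So H_0 ≅ Z.
H_1: b_1 = 10 − 6 − 2 = 2; torsion from ∂_2 factors > 1: none. So H_1 ≅ Z^2.
H_2: b_2 = 2 − 2 − 0 = 0; torsion from ∂_3 factors > 1: none. So H_2 ≅ 0.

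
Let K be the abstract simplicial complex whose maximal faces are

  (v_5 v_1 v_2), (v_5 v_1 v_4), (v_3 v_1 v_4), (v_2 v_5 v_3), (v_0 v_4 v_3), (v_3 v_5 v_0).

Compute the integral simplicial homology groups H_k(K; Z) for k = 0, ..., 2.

We work with the vertex ordering v_0 < v_1 < v_2 < v_3 < v_4 < v_5. The simplices of K, each written with vertices in increasing order, are:

  0-simplices (6): [v_0], [v_1], [v_2], [v_3], [v_4], [v_5]
  1-simplices (12): [v_0,v_3], [v_0,v_4], [v_0,v_5], [v_1,v_2], [v_1,v_3], [v_1,v_4], [v_1,v_5], [v_2,v_3], [v_2,v_5], [v_3,v_4], [v_3,v_5], [v_4,v_5]
  2-simplices (6): [v_0,v_3,v_4], [v_0,v_3,v_5], [v_1,v_2,v_5], [v_1,v_3,v_4], [v_1,v_4,v_5], [v_2,v_3,v_5]

so the chain groups are C_0 ≅ Z^6, C_1 ≅ Z^12, C_2 ≅ Z^6.

Boundary ∂_1: C_1 → C_0 sends each edge [p,q] (with p < q) to q − p. For instance
  ∂[v_0,v_5] = [v_5] − [v_0].
This gives a 6×12 integer matrix of rank 5; reducing to Smith normal form yields diagonal entries (1,1,1,1,1).

Boundary ∂_2: C_2 → C_1 sends each 2-simplex [p,q,r] to [q,r] − [p,r] + [p,q]. For instance
  ∂[v_1,v_4,v_5] = [v_4,v_5] − [v_1,v_5] + [v_1,v_4],
  ∂[v_0,v_3,v_4] = [v_3,v_4] − [v_0,v_4] + [v_0,v_3].
The resulting 12×6 matrix has rank 6, and its Smith normal form has invariant factors (1,1,1,1,1,1).

From H_k ≅ ker(∂_k) / im(∂_{k+1}) we obtain:

  H_0: rank C_0 − rank ∂_1 = 6 − 5 = 1, and the invariant factors of ∂_1 are all 1, so H_0 ≅ Z.
  H_1: rank ker ∂_1 − rank ∂_2 = (12 − 5) − 6 = 1, and the invariant factors of ∂_2 are all 1, so H_1 ≅ Z.
  H_2: rank ker ∂_2 − rank ∂_3 = (6 − 6) − 0 = 0, and there is no ∂_3, so H_2 ≅ 0.

(K is a triangulation of the cylinder S^1 x I.)

H_0 = Z,  H_1 = Z,  H_2 = 0.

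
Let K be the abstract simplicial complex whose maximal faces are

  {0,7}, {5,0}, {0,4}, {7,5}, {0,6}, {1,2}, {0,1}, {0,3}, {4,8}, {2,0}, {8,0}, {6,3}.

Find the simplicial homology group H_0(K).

H_0 = Z.

We work with the vertex ordering 0 < 1 < 2 < 3 < 4 < 5 < 6 < 7 < 8. The simplices of K, each written with vertices in increasing order, are:

  0-simplices (9): [0], [1], [2], [3], [4], [5], [6], [7], [8]
  1-simplices (12): [0,1], [0,2], [0,3], [0,4], [0,5], [0,6], [0,7], [0,8], [1,2], [3,6], [4,8], [5,7]

giving chain groups C_0 ≅ Z^9, C_1 ≅ Z^12.

Boundary ∂_1: C_1 → C_0 maps an edge to its endpoints' difference, ∂[p,q] = q − p.
The resulting 9×12 matrix has rank 8, and its Smith normal form has invariant factors (1,1,1,1,1,1,1,1).

Reading off H_k = ker ∂_k / im ∂_{k+1}:

  H_0: rank C_0 − rank ∂_1 = 9 − 8 = 1, and the invariant factors of ∂_1 are all 1, so H_0 = Z.

(K is a triangulation of a wedge of 4 circles.)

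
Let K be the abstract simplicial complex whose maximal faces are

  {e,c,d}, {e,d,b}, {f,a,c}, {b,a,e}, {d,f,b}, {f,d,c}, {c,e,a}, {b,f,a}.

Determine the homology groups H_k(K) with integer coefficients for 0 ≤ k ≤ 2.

H_0 = Z,  H_1 = 0,  H_2 = Z.

Fix the vertex order a < b < c < d < e < f and write every simplex with vertices in increasing order. Then dim K = 2 and the simplices of K are:

  0-simplices (6): a, b, c, d, e, f
  1-simplices (12): ab, ac, ae, af, bd, be, bf, cd, ce, cf, de, df
  2-simplices (8): abe, abf, ace, acf, bde, bdf, cde, cdf

Hence C_0 ≅ Z^6, C_1 ≅ Z^12, C_2 ≅ Z^8.

Boundary ∂_1: C_1 → C_0 is given by ∂[p,q] = [q] − [p].
This gives a 6×12 integer matrix of rank 5; reducing to Smith normal form yields diagonal entries (1,1,1,1,1).

The boundary map ∂_2: C_2 → C_1 sends each 2-simplex [p,q,r] to [q,r] − [p,r] + [p,q]. For instance
  ∂bdf = df − bf + bd,
  ∂acf = cf − af + ac.
The 12×8 boundary matrix has rank 7 and Smith normal form diag(1,1,1,1,1,1,1).

From H_k ≅ ker(∂_k) / im(∂_{k+1}) we obtain:

  H_0: rank C_0 − rank ∂_1 = 6 − 5 = 1, and the invariant factors of ∂_1 are all 1, so H_0 = Z.
  H_1: rank ker ∂_1 − rank ∂_2 = (12 − 5) − 7 = 0, and the invariant factors of ∂_2 are all 1, so H_1 = 0.
  H_2: rank ker ∂_2 − rank ∂_3 = (8 − 7) − 0 = 1, and there is no ∂_3, so H_2 = Z.

As a check, the Euler characteristic is 6 − 12 + 8 = 2, which agrees with 1 − 0 + 1 = 2.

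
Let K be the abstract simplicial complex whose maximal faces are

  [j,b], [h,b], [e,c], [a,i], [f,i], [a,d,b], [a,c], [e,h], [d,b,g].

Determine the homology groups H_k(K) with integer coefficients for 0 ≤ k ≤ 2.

H_0 ≅ Z,  H_1 ≅ Z,  H_2 = 0.

Take the total order a < b < c < d < e < f < g < h < i < j on the vertex set. Then K (dimension 2) consists of the simplices:

  0-simplices (10): a, b, c, d, e, f, g, h, i, j
  1-simplices (12): ab, ac, ad, ai, bd, bg, bh, bj, ce, dg, eh, fi
  2-simplices (2): abd, bdg

giving chain groups C_0 ≅ Z^10, C_1 ≅ Z^12, C_2 ≅ Z^2.

Boundary ∂_1: C_1 → C_0 is given by ∂[p,q] = [q] − [p].
The 10×12 boundary matrix has rank 9 and Smith normal form diag(1,1,1,1,1,1,1,1,1).

∂_2: C_2 → C_1 maps a triangle to the signed sum of its edges. For instance
  ∂bdg = dg − bg + bd,
  ∂abd = bd − ad + ab.
This gives a 12×2 integer matrix of rank 2; reducing to Smith normal form yields diagonal entries (1,1).

From H_k ≅ ker(∂_k) / im(∂_{k+1}) we obtain:

  H_0: rank C_0 − rank ∂_1 = 10 − 9 = 1, and the invariant factors of ∂_1 are all 1, so H_0 ≅ Z.
  H_1: rank ker ∂_1 − rank ∂_2 = (12 − 9) − 2 = 1, and the invariant factors of ∂_2 are all 1, so H_1 ≅ Z.
  H_2: rank ker ∂_2 − rank ∂_3 = (2 − 2) − 0 = 0, and there is no ∂_3, so H_2 ≅ 0.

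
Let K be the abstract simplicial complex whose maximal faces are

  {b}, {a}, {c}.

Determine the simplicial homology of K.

H_0 = Z^3.

We work with the vertex ordering a < b < c. The simplices of K, each written with vertices in increasing order, are:

  0-simplices (3): a, b, c

giving chain groups C_0 ≅ Z^3.

Reading off H_k = ker ∂_k / im ∂_{k+1}:

  H_0: rank C_0 − rank ∂_1 = 3 − 0 = 3, and there is no ∂_1, so H_0 ≅ Z^3.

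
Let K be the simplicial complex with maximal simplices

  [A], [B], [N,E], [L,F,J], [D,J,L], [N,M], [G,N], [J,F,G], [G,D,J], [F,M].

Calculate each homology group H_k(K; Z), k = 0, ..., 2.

H_0 = Z^3,  H_1 = Z,  H_2 = 0.

Fix the vertex order A < B < D < E < F < G < J < L < M < N and write every simplex with vertices in increasing order. Then dim K = 2 and the simplices of K are:

  0-simplices (10): A, B, D, E, F, G, J, L, M, N
  1-simplices (12): DG, DJ, DL, EN, FG, FJ, FL, FM, GJ, GN, JL, MN
  2-simplices (4): DGJ, DJL, FGJ, FJL

giving chain groups C_0 ≅ Z^10, C_1 ≅ Z^12, C_2 ≅ Z^4.

The boundary map ∂_1: C_1 → C_0 is given by ∂[p,q] = [q] − [p]. For instance
  ∂FJ = J − F.
The 10×12 boundary matrix has rank 7 and Smith normal form diag(1,1,1,1,1,1,1).

The boundary map ∂_2: C_2 → C_1 acts by ∂[p,q,r] = [q,r] − [p,r] + [p,q]. For instance
  ∂FGJ = GJ − FJ + FG,
  ∂FJL = JL − FL + FJ.
The resulting 12×4 matrix has rank 4, and its Smith normal form has invariant factors (1,1,1,1).

Computing H_k = (kernel of ∂_k) / (image of ∂_{k+1}):

  H_0: rank C_0 − rank ∂_1 = 10 − 7 = 3, and the invariant factors of ∂_1 are all 1, so H_0 = Z^3.
  H_1: rank ker ∂_1 − rank ∂_2 = (12 − 7) − 4 = 1, and the invariant factors of ∂_2 are all 1, so H_1 = Z.
  H_2: rank ker ∂_2 − rank ∂_3 = (4 − 4) − 0 = 0, and there is no ∂_3, so H_2 = 0.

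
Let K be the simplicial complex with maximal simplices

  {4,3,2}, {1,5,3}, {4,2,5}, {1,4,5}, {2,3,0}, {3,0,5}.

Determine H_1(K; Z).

H_1 = Z.

Take the total order 0 < 1 < 2 < 3 < 4 < 5 on the vertex set. Then K (dimension 2) consists of the simplices:

  0-simplices (6): [0], [1], [2], [3], [4], [5]
  1-simplices (12): [0,2], [0,3], [0,5], [1,3], [1,4], [1,5], [2,3], [2,4], [2,5], [3,4], [3,5], [4,5]
  2-simplices (6): [0,2,3], [0,3,5], [1,3,5], [1,4,5], [2,3,4], [2,4,5]

giving chain groups C_0 ≅ Z^6, C_1 ≅ Z^12, C_2 ≅ Z^6.

∂_1: C_1 → C_0 is given by ∂[p,q] = [q] − [p]. For instance
  ∂[1,5] = [5] − [1].
The 6×12 boundary matrix has rank 5 and Smith normal form diag(1,1,1,1,1).

Boundary ∂_2: C_2 → C_1 acts by ∂[p,q,r] = [q,r] − [p,r] + [p,q]. For instance
  ∂[0,2,3] = [2,3] − [0,3] + [0,2],
  ∂[1,3,5] = [3,5] − [1,5] + [1,3].
This gives a 12×6 integer matrix of rank 6; reducing to Smith normal form yields diagonal entries (1,1,1,1,1,1).

From H_k ≅ ker(∂_k) / im(∂_{k+1}) we obtain:

  H_1: rank ker ∂_1 − rank ∂_2 = (12 − 5) − 6 = 1, and the invariant factors of ∂_2 are all 1, so H_1 = Z.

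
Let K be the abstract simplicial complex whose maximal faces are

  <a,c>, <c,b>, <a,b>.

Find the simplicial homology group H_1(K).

Order the vertices as a < b < c. Listing each simplex with vertices in this order, K has dimension 1 with simplices:

  0-simplices (3): a, b, c
  1-simplices (3): ab, ac, bc

giving chain groups C_0 ≅ Z^3, C_1 ≅ Z^3.

The boundary map ∂_1: C_1 → C_0 sends each edge [p,q] (with p < q) to q − p. For instance
  ∂ac = c − a.
This gives a 3×3 integer matrix of rank 2; reducing to Smith normal form yields diagonal entries (1,1).

Reading off H_k = ker ∂_k / im ∂_{k+1}:

  H_1: rank ker ∂_1 − rank ∂_2 = (3 − 2) − 0 = 1, and there is no ∂_2, so H_1 = Z.

(K is a triangulation of the circle S^1.)

H_1 ≅ Z.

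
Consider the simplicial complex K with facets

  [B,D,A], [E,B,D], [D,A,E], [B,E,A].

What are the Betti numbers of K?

b_0 = 1, b_1 = 0, b_2 = 1.

Take the total order A < B < D < E on the vertex set. Then K (dimension 2) consists of the simplices:

  0-simplices (4): A, B, D, E
  1-simplices (6): AB, AD, AE, BD, BE, DE
  2-simplices (4): ABD, ABE, ADE, BDE

Hence C_0 ≅ Z^4, C_1 ≅ Z^6, C_2 ≅ Z^4.

The boundary map ∂_1: C_1 → C_0 sends each edge [p,q] (with p < q) to q − p. For instance
  ∂AD = D − A.
As a 4×6 matrix over Z this has rank 3, with invariant factors (1,1,1).

Boundary ∂_2: C_2 → C_1 maps a triangle to the signed sum of its edges. For instance
  ∂ABE = BE − AE + AB,
  ∂BDE = DE − BE + BD.
This gives a 6×4 integer matrix of rank 3; reducing to Smith normal form yields diagonal entries (1,1,1).

Now H_k = ker ∂_k / im ∂_{k+1}, so:

  H_0: rank C_0 − rank ∂_1 = 4 − 3 = 1, and the invariant factors of ∂_1 are all 1, so H_0 = Z.
  H_1: rank ker ∂_1 − rank ∂_2 = (6 − 3) − 3 = 0, and the invariant factors of ∂_2 are all 1, so H_1 = 0.
  H_2: rank ker ∂_2 − rank ∂_3 = (4 − 3) − 0 = 1, and there is no ∂_3, so H_2 = Z.

As a check, the Euler characteristic is 4 − 6 + 4 = 2, which agrees with 1 − 0 + 1 = 2.
(K is a triangulation of the 2-sphere S^2.)

Hence the Betti numbers are b_0 = 1, b_1 = 0, b_2 = 1.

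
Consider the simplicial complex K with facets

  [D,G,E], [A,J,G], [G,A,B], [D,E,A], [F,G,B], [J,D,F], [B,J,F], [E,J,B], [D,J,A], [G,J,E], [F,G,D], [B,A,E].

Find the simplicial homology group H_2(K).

K has 7 vertices, 18 edges, 12 triangles.
rank ∂_2 = 12, rank ∂_3 = 0 ⇒ b_2 = 12 − 12 − 0 = 0. So H_2 = 0.

H_2 ≅ 0.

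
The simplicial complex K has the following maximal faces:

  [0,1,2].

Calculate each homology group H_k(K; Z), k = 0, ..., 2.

K has 3 vertices, 3 edges, 1 triangle.
rank ∂_0 = 0, rank ∂_1 = 2 ⇒ b_0 = 3 − 0 − 2 = 1; all invariant factors of ∂_1 are 1 so no torsion. So H_0 ≅ Z.
rank ∂_1 = 2, rank ∂_2 = 1 ⇒ b_1 = 3 − 2 − 1 = 0; all invariant factors of ∂_2 are 1 so no torsion. So H_1 ≅ 0.
rank ∂_2 = 1, rank ∂_3 = 0 ⇒ b_2 = 1 − 1 − 0 = 0. So H_2 ≅ 0.

H_0 = Z,  H_1 = 0,  H_2 = 0.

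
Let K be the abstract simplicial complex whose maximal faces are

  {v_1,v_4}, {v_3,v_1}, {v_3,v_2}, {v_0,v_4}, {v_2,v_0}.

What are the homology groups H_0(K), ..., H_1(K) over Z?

H_0 = Z,  H_1 = Z.

Order the vertices as v_0 < v_1 < v_2 < v_3 < v_4. Listing each simplex with vertices in this order, K has dimension 1 with simplices:

  0-simplices (5): [v_0], [v_1], [v_2], [v_3], [v_4]
  1-simplices (5): [v_0,v_2], [v_0,v_4], [v_1,v_3], [v_1,v_4], [v_2,v_3]

Hence C_0 ≅ Z^5, C_1 ≅ Z^5.

The boundary map ∂_1: C_1 → C_0 is given by ∂[p,q] = [q] − [p].
This gives a 5×5 integer matrix of rank 4; reducing to Smith normal form yields diagonal entries (1,1,1,1).

Reading off H_k = ker ∂_k / im ∂_{k+1}:

  H_0: rank C_0 − rank ∂_1 = 5 − 4 = 1, and the invariant factors of ∂_1 are all 1, so H_0 ≅ Z.
  H_1: rank ker ∂_1 − rank ∂_2 = (5 − 4) − 0 = 1, and there is no ∂_2, so H_1 ≅ Z.

(K is a triangulation of the circle S^1.)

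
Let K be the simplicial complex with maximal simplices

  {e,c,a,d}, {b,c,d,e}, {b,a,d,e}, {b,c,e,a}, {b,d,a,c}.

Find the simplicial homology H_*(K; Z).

H_0 ≅ Z,  H_1 = 0,  H_2 = 0,  H_3 ≅ Z.

K has 5 vertices, 10 edges, 10 triangles, 5 3-simplices.
rank ∂_0 = 0, rank ∂_1 = 4 ⇒ b_0 = 5 − 0 − 4 = 1; all invariant factors of ∂_1 are 1 so no torsion. So H_0 ≅ Z.
rank ∂_1 = 4, rank ∂_2 = 6 ⇒ b_1 = 10 − 4 − 6 = 0; all invariant factors of ∂_2 are 1 so no torsion. So H_1 ≅ 0.
rank ∂_2 = 6, rank ∂_3 = 4 ⇒ b_2 = 10 − 6 − 4 = 0; all invariant factors of ∂_3 are 1 so no torsion. So H_2 ≅ 0.
rank ∂_3 = 4, rank ∂_4 = 0 ⇒ b_3 = 5 − 4 − 0 = 1. So H_3 ≅ Z.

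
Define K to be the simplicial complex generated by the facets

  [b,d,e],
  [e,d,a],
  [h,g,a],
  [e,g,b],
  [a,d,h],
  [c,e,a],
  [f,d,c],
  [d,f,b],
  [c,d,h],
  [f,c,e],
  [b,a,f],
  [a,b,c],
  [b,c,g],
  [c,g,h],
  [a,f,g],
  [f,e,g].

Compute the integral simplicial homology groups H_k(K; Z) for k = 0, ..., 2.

H_0 = Z,  H_1 = Z^2,  H_2 = Z.

Fix the vertex order a < b < c < d < e < f < g < h and write every simplex with vertices in increasing order. Then dim K = 2 and the simplices of K are:

  0-simplices (8): a, b, c, d, e, f, g, h
  1-simplices (24): ab, ac, ad, ae, af, ag, ah, bc, bd, be, bf, bg, cd, ce, cf, cg, ch, de, df, dh, ef, eg, fg, gh
  2-simplices (16): abc, abf, ace, ade, adh, afg, agh, bcg, bde, bdf, beg, cdf, cdh, cef, cgh, efg

Hence C_0 ≅ Z^8, C_1 ≅ Z^24, C_2 ≅ Z^16.

∂_1: C_1 → C_0 maps an edge to its endpoints' difference, ∂[p,q] = q − p.
As a 8×24 matrix over Z this has rank 7, with invariant factors (1,1,1,1,1,1,1).

∂_2: C_2 → C_1 sends each 2-simplex [p,q,r] to [q,r] − [p,r] + [p,q]. For instance
  ∂bde = de − be + bd,
  ∂abc = bc − ac + ab.
The resulting 24×16 matrix has rank 15, and its Smith normal form has invariant factors (1,1,1,1,1,1,1,1,1,1,1,1,1,1,1).

From H_k ≅ ker(∂_k) / im(∂_{k+1}) we obtain:

  H_0: rank C_0 − rank ∂_1 = 8 − 7 = 1, and the invariant factors of ∂_1 are all 1, so H_0 = Z.
  H_1: rank ker ∂_1 − rank ∂_2 = (24 − 7) − 15 = 2, and the invariant factors of ∂_2 are all 1, so H_1 = Z^2.
  H_2: rank ker ∂_2 − rank ∂_3 = (16 − 15) − 0 = 1, and there is no ∂_3, so H_2 = Z.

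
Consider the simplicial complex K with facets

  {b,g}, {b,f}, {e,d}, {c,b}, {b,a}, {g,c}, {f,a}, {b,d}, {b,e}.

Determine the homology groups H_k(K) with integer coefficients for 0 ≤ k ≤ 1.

H_0 = Z,  H_1 = Z^3.

We work with the vertex ordering a < b < c < d < e < f < g. The simplices of K, each written with vertices in increasing order, are:

  0-simplices (7): a, b, c, d, e, f, g
  1-simplices (9): ab, af, bc, bd, be, bf, bg, cg, de

so the chain groups are C_0 ≅ Z^7, C_1 ≅ Z^9.

The boundary map ∂_1: C_1 → C_0 maps an edge to its endpoints' difference, ∂[p,q] = q − p. For instance
  ∂bf = f − b.
The resulting 7×9 matrix has rank 6, and its Smith normal form has invariant factors (1,1,1,1,1,1).

From H_k ≅ ker(∂_k) / im(∂_{k+1}) we obtain:

  H_0: rank C_0 − rank ∂_1 = 7 − 6 = 1, and the invariant factors of ∂_1 are all 1, so H_0 ≅ Z.
  H_1: rank ker ∂_1 − rank ∂_2 = (9 − 6) − 0 = 3, and there is no ∂_2, so H_1 ≅ Z^3.

As a check, the Euler characteristic is 7 − 9 = -2, which agrees with 1 − 3 = -2.
(K is a triangulation of a wedge of 3 circles.)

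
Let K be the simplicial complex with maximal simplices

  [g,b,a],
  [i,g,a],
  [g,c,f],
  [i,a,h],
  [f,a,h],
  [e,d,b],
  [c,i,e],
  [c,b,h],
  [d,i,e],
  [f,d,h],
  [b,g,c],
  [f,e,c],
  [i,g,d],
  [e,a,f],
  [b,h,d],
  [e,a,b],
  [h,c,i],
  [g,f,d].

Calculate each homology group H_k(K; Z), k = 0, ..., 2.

H_0 = Z,  H_1 = Z^2,  H_2 = Z.

K has 9 vertices, 27 edges, 18 triangles.
rank ∂_0 = 0, rank ∂_1 = 8 ⇒ b_0 = 9 − 0 − 8 = 1; all invariant factors of ∂_1 are 1 so no torsion. So H_0 = Z.
rank ∂_1 = 8, rank ∂_2 = 17 ⇒ b_1 = 27 − 8 − 17 = 2; all invariant factors of ∂_2 are 1 so no torsion. So H_1 = Z^2.
rank ∂_2 = 17, rank ∂_3 = 0 ⇒ b_2 = 18 − 17 − 0 = 1. So H_2 = Z.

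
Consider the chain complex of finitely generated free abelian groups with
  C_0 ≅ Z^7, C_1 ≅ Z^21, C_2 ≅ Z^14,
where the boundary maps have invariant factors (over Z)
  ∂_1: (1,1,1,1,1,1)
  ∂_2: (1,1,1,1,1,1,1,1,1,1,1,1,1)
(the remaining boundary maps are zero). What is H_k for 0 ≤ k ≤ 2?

H_0 = Z,  H_1 = Z^2,  H_2 = Z.

H_0: b_0 = 7 − 0 − 6 = 1; torsion from ∂_1 factors > 1: none. So H_0 = Z.
H_1: b_1 = 21 − 6 − 13 = 2; torsion from ∂_2 factors > 1: none. So H_1 = Z^2.
H_2: b_2 = 14 − 13 − 0 = 1; torsion from ∂_3 factors > 1: none. So H_2 = Z.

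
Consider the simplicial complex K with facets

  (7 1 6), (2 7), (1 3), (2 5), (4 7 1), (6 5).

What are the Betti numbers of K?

We work with the vertex ordering 1 < 2 < 3 < 4 < 5 < 6 < 7. The simplices of K, each written with vertices in increasing order, are:

  0-simplices (7): [1], [2], [3], [4], [5], [6], [7]
  1-simplices (9): [1,3], [1,4], [1,6], [1,7], [2,5], [2,7], [4,7], [5,6], [6,7]
  2-simplices (2): [1,4,7], [1,6,7]

so the chain groups are C_0 ≅ Z^7, C_1 ≅ Z^9, C_2 ≅ Z^2.

∂_1: C_1 → C_0 maps an edge to its endpoints' difference, ∂[p,q] = q − p. For instance
  ∂[2,7] = [7] − [2].
As a 7×9 matrix over Z this has rank 6, with invariant factors (1,1,1,1,1,1).

The boundary map ∂_2: C_2 → C_1 acts by ∂[p,q,r] = [q,r] − [p,r] + [p,q]. For instance
  ∂[1,4,7] = [4,7] − [1,7] + [1,4],
  ∂[1,6,7] = [6,7] − [1,7] + [1,6].
As a 9×2 matrix over Z this has rank 2, with invariant factors (1,1).

Now H_k = ker ∂_k / im ∂_{k+1}, so:

  H_0: rank C_0 − rank ∂_1 = 7 − 6 = 1, and the invariant factors of ∂_1 are all 1, so H_0 = Z.
  H_1: rank ker ∂_1 − rank ∂_2 = (9 − 6) − 2 = 1, and the invariant factors of ∂_2 are all 1, so H_1 = Z.
  H_2: rank ker ∂_2 − rank ∂_3 = (2 − 2) − 0 = 0, and there is no ∂_3, so H_2 = 0.

As a check, the Euler characteristic is 7 − 9 + 2 = 0, which agrees with 1 − 1 + 0 = 0.

Hence the Betti numbers are b_0 = 1, b_1 = 1, b_2 = 0.

b_0 = 1, b_1 = 1, b_2 = 0.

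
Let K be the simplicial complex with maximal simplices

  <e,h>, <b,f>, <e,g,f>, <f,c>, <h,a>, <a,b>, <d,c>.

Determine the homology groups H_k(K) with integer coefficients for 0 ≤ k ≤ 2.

H_0 = Z,  H_1 = Z,  H_2 = 0.

Order the vertices as a < b < c < d < e < f < g < h. Listing each simplex with vertices in this order, K has dimension 2 with simplices:

  0-simplices (8): a, b, c, d, e, f, g, h
  1-simplices (9): ab, ah, bf, cd, cf, ef, eg, eh, fg
  2-simplices (1): efg

Hence C_0 ≅ Z^8, C_1 ≅ Z^9, C_2 ≅ Z^1.

Boundary ∂_1: C_1 → C_0 is given by ∂[p,q] = [q] − [p]. For instance
  ∂ab = b − a.
The 8×9 boundary matrix has rank 7 and Smith normal form diag(1,1,1,1,1,1,1).

Boundary ∂_2: C_2 → C_1 sends each 2-simplex [p,q,r] to [q,r] − [p,r] + [p,q]. For instance
  ∂efg = fg − eg + ef.
The resulting 9×1 matrix has rank 1, and its Smith normal form has invariant factors (1).

Reading off H_k = ker ∂_k / im ∂_{k+1}:

  H_0: rank C_0 − rank ∂_1 = 8 − 7 = 1, and the invariant factors of ∂_1 are all 1, so H_0 = Z.
  H_1: rank ker ∂_1 − rank ∂_2 = (9 − 7) − 1 = 1, and the invariant factors of ∂_2 are all 1, so H_1 = Z.
  H_2: rank ker ∂_2 − rank ∂_3 = (1 − 1) − 0 = 0, and there is no ∂_3, so H_2 = 0.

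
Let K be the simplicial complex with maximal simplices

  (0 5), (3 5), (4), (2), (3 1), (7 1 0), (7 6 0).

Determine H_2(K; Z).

H_2 = 0.

Take the total order 0 < 1 < 2 < 3 < 4 < 5 < 6 < 7 on the vertex set. Then K (dimension 2) consists of the simplices:

  0-simplices (8): [0], [1], [2], [3], [4], [5], [6], [7]
  1-simplices (8): [0,1], [0,5], [0,6], [0,7], [1,3], [1,7], [3,5], [6,7]
  2-simplices (2): [0,1,7], [0,6,7]

so the chain groups are C_0 ≅ Z^8, C_1 ≅ Z^8, C_2 ≅ Z^2.

Boundary ∂_1: C_1 → C_0 maps an edge to its endpoints' difference, ∂[p,q] = q − p. For instance
  ∂[0,1] = [1] − [0].
The resulting 8×8 matrix has rank 5, and its Smith normal form has invariant factors (1,1,1,1,1).

The boundary map ∂_2: C_2 → C_1 acts by ∂[p,q,r] = [q,r] − [p,r] + [p,q]. For instance
  ∂[0,1,7] = [1,7] − [0,7] + [0,1],
  ∂[0,6,7] = [6,7] − [0,7] + [0,6].
The 8×2 boundary matrix has rank 2 and Smith normal form diag(1,1).

Reading off H_k = ker ∂_k / im ∂_{k+1}:

  H_2: rank ker ∂_2 − rank ∂_3 = (2 − 2) − 0 = 0, and there is no ∂_3, so H_2 = 0.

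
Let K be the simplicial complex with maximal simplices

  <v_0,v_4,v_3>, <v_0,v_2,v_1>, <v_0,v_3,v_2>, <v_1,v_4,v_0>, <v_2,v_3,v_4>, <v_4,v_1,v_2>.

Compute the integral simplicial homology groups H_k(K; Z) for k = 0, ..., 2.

Order the vertices as v_0 < v_1 < v_2 < v_3 < v_4. Listing each simplex with vertices in this order, K has dimension 2 with simplices:

  0-simplices (5): [v_0], [v_1], [v_2], [v_3], [v_4]
  1-simplices (9): [v_0,v_1], [v_0,v_2], [v_0,v_3], [v_0,v_4], [v_1,v_2], [v_1,v_4], [v_2,v_3], [v_2,v_4], [v_3,v_4]
  2-simplices (6): [v_0,v_1,v_2], [v_0,v_1,v_4], [v_0,v_2,v_3], [v_0,v_3,v_4], [v_1,v_2,v_4], [v_2,v_3,v_4]

so the chain groups are C_0 ≅ Z^5, C_1 ≅ Z^9, C_2 ≅ Z^6.

∂_1: C_1 → C_0 sends each edge [p,q] (with p < q) to q − p.
The 5×9 boundary matrix has rank 4 and Smith normal form diag(1,1,1,1).

∂_2: C_2 → C_1 acts by ∂[p,q,r] = [q,r] − [p,r] + [p,q]. For instance
  ∂[v_1,v_2,v_4] = [v_2,v_4] − [v_1,v_4] + [v_1,v_2],
  ∂[v_0,v_2,v_3] = [v_2,v_3] − [v_0,v_3] + [v_0,v_2].
This gives a 9×6 integer matrix of rank 5; reducing to Smith normal form yields diagonal entries (1,1,1,1,1).

Computing H_k = (kernel of ∂_k) / (image of ∂_{k+1}):

  H_0: rank C_0 − rank ∂_1 = 5 − 4 = 1, and the invariant factors of ∂_1 are all 1, so H_0 ≅ Z.
  H_1: rank ker ∂_1 − rank ∂_2 = (9 − 4) − 5 = 0, and the invariant factors of ∂_2 are all 1, so H_1 ≅ 0.
  H_2: rank ker ∂_2 − rank ∂_3 = (6 − 5) − 0 = 1, and there is no ∂_3, so H_2 ≅ Z.

As a check, the Euler characteristic is 5 − 9 + 6 = 2, which agrees with 1 − 0 + 1 = 2.

H_0 = Z,  H_1 = 0,  H_2 = Z.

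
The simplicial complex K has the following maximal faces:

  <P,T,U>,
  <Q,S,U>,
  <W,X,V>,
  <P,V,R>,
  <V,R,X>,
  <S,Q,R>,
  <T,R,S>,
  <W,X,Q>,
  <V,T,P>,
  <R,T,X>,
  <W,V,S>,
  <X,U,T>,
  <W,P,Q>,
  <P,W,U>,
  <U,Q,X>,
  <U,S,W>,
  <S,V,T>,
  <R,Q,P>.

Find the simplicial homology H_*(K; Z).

H_0 = Z,  H_1 = Z ⊕ Z/2Z,  H_2 = 0.

Take the total order P < Q < R < S < T < U < V < W < X on the vertex set. Then K (dimension 2) consists of the simplices:

  0-simplices (9): P, Q, R, S, T, U, V, W, X
  1-simplices (27): PQ, PR, PT, PU, PV, PW, QR, QS, QU, QW, QX, RS, RT, RV, RX, ST, SU, SV, SW, TU, TV, TX, UW, UX, VW, VX, WX
  2-simplices (18): PQR, PQW, PRV, PTU, PTV, PUW, QRS, QSU, QUX, QWX, RST, RTX, RVX, STV, SUW, SVW, TUX, VWX

so the chain groups are C_0 ≅ Z^9, C_1 ≅ Z^27, C_2 ≅ Z^18.

Boundary ∂_1: C_1 → C_0 is given by ∂[p,q] = [q] − [p]. For instance
  ∂UW = W − U.
This gives a 9×27 integer matrix of rank 8; reducing to Smith normal form yields diagonal entries (1,1,1,1,1,1,1,1).

∂_2: C_2 → C_1 sends each 2-simplex [p,q,r] to [q,r] − [p,r] + [p,q]. For instance
  ∂PQW = QW − PW + PQ,
  ∂PUW = UW − PW + PU.
The resulting 27×18 matrix has rank 18, and its Smith normal form has invariant factors (1,1,1,1,1,1,1,1,1,1,1,1,1,1,1,1,1,2).

Now H_k = ker ∂_k / im ∂_{k+1}, so:

  H_0: rank C_0 − rank ∂_1 = 9 − 8 = 1, and the invariant factors of ∂_1 are all 1, so H_0 = Z.
  H_1: rank ker ∂_1 − rank ∂_2 = (27 − 8) − 18 = 1, and ∂_2 has invariant factor 2 > 1, so H_1 = Z ⊕ Z/2Z.
  H_2: rank ker ∂_2 − rank ∂_3 = (18 − 18) − 0 = 0, and there is no ∂_3, so H_2 = 0.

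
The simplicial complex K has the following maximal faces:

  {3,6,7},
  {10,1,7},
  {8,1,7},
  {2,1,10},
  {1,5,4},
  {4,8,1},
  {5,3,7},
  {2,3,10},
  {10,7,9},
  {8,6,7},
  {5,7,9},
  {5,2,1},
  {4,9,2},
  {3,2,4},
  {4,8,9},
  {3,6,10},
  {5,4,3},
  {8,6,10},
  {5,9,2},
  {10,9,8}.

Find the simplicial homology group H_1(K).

H_1 ≅ Z × Z/2.

We work with the vertex ordering 1 < 2 < 3 < 4 < 5 < 6 < 7 < 8 < 9 < 10. The simplices of K, each written with vertices in increasing order, are:

  0-simplices (10): [1], [2], [3], [4], [5], [6], [7], [8], [9], [10]
  1-simplices (30): (30 of them)
  2-simplices (20): (20 of them)

Hence C_0 ≅ Z^10, C_1 ≅ Z^30, C_2 ≅ Z^20.

The boundary map ∂_1: C_1 → C_0 is given by ∂[p,q] = [q] − [p]. For instance
  ∂[4,9] = [9] − [4].
The resulting 10×30 matrix has rank 9, and its Smith normal form has invariant factors (1,1,1,1,1,1,1,1,1).

∂_2: C_2 → C_1 maps a triangle to the signed sum of its edges. For instance
  ∂[1,4,5] = [4,5] − [1,5] + [1,4],
  ∂[8,9,10] = [9,10] − [8,10] + [8,9].
The 30×20 boundary matrix has rank 20 and Smith normal form diag(1,1,1,1,1,1,1,1,1,1,1,1,1,1,1,1,1,1,1,2).

Computing H_k = (kernel of ∂_k) / (image of ∂_{k+1}):

  H_1: rank ker ∂_1 − rank ∂_2 = (30 − 9) − 20 = 1, and ∂_2 has invariant factor 2 > 1, so H_1 ≅ Z × Z/2.

(K is a triangulation of the Klein bottle.)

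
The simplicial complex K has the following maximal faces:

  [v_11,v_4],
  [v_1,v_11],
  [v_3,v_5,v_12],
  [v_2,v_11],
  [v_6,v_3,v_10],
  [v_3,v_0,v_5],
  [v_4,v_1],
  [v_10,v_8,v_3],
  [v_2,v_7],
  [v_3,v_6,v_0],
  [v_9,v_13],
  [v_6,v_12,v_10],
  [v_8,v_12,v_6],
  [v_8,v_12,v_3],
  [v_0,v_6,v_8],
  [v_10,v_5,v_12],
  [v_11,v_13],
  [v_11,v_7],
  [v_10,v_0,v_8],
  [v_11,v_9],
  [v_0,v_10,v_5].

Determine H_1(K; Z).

H_1 ≅ Z^3 ⊕ Z/2.

Fix the vertex order v_0 < v_1 < v_2 < v_3 < v_4 < v_5 < v_6 < v_7 < v_8 < v_9 < v_10 < v_11 < v_12 < v_13 and write every simplex with vertices in increasing order. Then dim K = 2 and the simplices of K are:

  0-simplices (14): [v_0], [v_1], [v_2], [v_3], [v_4], [v_5], [v_6], [v_7], [v_8], [v_9], [v_10], [v_11], [v_12], [v_13]
  1-simplices (27): (27 of them)
  2-simplices (12): (12 of them)

so the chain groups are C_0 ≅ Z^14, C_1 ≅ Z^27, C_2 ≅ Z^12.

∂_1: C_1 → C_0 maps an edge to its endpoints' difference, ∂[p,q] = q − p.
This gives a 14×27 integer matrix of rank 12; reducing to Smith normal form yields diagonal entries (1,1,1,1,1,1,1,1,1,1,1,1).

The boundary map ∂_2: C_2 → C_1 maps a triangle to the signed sum of its edges. For instance
  ∂[v_0,v_6,v_8] = [v_6,v_8] − [v_0,v_8] + [v_0,v_6],
  ∂[v_0,v_8,v_10] = [v_8,v_10] − [v_0,v_10] + [v_0,v_8].
The 27×12 boundary matrix has rank 12 and Smith normal form diag(1,1,1,1,1,1,1,1,1,1,1,2).

From H_k ≅ ker(∂_k) / im(∂_{k+1}) we obtain:

  H_1: rank ker ∂_1 − rank ∂_2 = (27 − 12) − 12 = 3, and ∂_2 has invariant factor 2 > 1, so H_1 ≅ Z^3 ⊕ Z/2.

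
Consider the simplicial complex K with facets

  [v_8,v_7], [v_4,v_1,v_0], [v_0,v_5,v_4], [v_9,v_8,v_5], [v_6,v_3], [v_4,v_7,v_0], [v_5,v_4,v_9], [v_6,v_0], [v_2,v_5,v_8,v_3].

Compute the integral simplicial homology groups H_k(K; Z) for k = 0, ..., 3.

We work with the vertex ordering v_0 < v_1 < v_2 < v_3 < v_4 < v_5 < v_6 < v_7 < v_8 < v_9. The simplices of K, each written with vertices in increasing order, are:

  0-simplices (10): [v_0], [v_1], [v_2], [v_3], [v_4], [v_5], [v_6], [v_7], [v_8], [v_9]
  1-simplices (19): (19 of them)
  2-simplices (9): [v_0,v_1,v_4], [v_0,v_4,v_5], [v_0,v_4,v_7], [v_2,v_3,v_5], [v_2,v_3,v_8], [v_2,v_5,v_8], [v_3,v_5,v_8], [v_4,v_5,v_9], [v_5,v_8,v_9]
  3-simplices (1): [v_2,v_3,v_5,v_8]

giving chain groups C_0 ≅ Z^10, C_1 ≅ Z^19, C_2 ≅ Z^9, C_3 ≅ Z^1.

The boundary map ∂_1: C_1 → C_0 maps an edge to its endpoints' difference, ∂[p,q] = q − p. For instance
  ∂[v_2,v_5] = [v_5] − [v_2].
The 10×19 boundary matrix has rank 9 and Smith normal form diag(1,1,1,1,1,1,1,1,1).

∂_2: C_2 → C_1 acts by ∂[p,q,r] = [q,r] − [p,r] + [p,q]. For instance
  ∂[v_3,v_5,v_8] = [v_5,v_8] − [v_3,v_8] + [v_3,v_5],
  ∂[v_4,v_5,v_9] = [v_5,v_9] − [v_4,v_9] + [v_4,v_5].
The resulting 19×9 matrix has rank 8, and its Smith normal form has invariant factors (1,1,1,1,1,1,1,1).

Boundary ∂_3: C_3 → C_2 sends each 3-simplex σ to the alternating sum Σ_i (−1)^i (σ with its i-th vertex removed). For instance
  ∂[v_2,v_3,v_5,v_8] = [v_3,v_5,v_8] − [v_2,v_5,v_8] + [v_2,v_3,v_8] − [v_2,v_3,v_5].
As a 9×1 matrix over Z this has rank 1, with invariant factors (1).

Computing H_k = (kernel of ∂_k) / (image of ∂_{k+1}):

  H_0: rank C_0 − rank ∂_1 = 10 − 9 = 1, and the invariant factors of ∂_1 are all 1, so H_0 ≅ Z.
  H_1: rank ker ∂_1 − rank ∂_2 = (19 − 9) − 8 = 2, and the invariant factors of ∂_2 are all 1, so H_1 ≅ Z^2.
  H_2: rank ker ∂_2 − rank ∂_3 = (9 − 8) − 1 = 0, and the invariant factors of ∂_3 are all 1, so H_2 ≅ 0.
  H_3: rank ker ∂_3 − rank ∂_4 = (1 − 1) − 0 = 0, and there is no ∂_4, so H_3 ≅ 0.

H_0 = Z,  H_1 = Z^2,  H_2 = 0,  H_3 = 0.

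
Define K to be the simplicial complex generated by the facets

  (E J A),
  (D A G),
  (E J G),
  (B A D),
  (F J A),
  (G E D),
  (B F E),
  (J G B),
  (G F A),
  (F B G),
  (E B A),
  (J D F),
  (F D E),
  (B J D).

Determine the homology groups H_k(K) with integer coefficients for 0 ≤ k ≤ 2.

We work with the vertex ordering A < B < D < E < F < G < J. The simplices of K, each written with vertices in increasing order, are:

  0-simplices (7): A, B, D, E, F, G, J
  1-simplices (21): AB, AD, AE, AF, AG, AJ, BD, BE, BF, BG, BJ, DE, DF, DG, DJ, EF, EG, EJ, FG, FJ, GJ
  2-simplices (14): ABD, ABE, ADG, AEJ, AFG, AFJ, BDJ, BEF, BFG, BGJ, DEF, DEG, DFJ, EGJ

giving chain groups C_0 ≅ Z^7, C_1 ≅ Z^21, C_2 ≅ Z^14.

Boundary ∂_1: C_1 → C_0 is given by ∂[p,q] = [q] − [p]. For instance
  ∂FG = G − F.
This gives a 7×21 integer matrix of rank 6; reducing to Smith normal form yields diagonal entries (1,1,1,1,1,1).

∂_2: C_2 → C_1 sends each 2-simplex [p,q,r] to [q,r] − [p,r] + [p,q]. For instance
  ∂BDJ = DJ − BJ + BD,
  ∂DFJ = FJ − DJ + DF.
This gives a 21×14 integer matrix of rank 13; reducing to Smith normal form yields diagonal entries (1,1,1,1,1,1,1,1,1,1,1,1,1).

Computing H_k = (kernel of ∂_k) / (image of ∂_{k+1}):

  H_0: rank C_0 − rank ∂_1 = 7 − 6 = 1, and the invariant factors of ∂_1 are all 1, so H_0 = Z.
  H_1: rank ker ∂_1 − rank ∂_2 = (21 − 6) − 13 = 2, and the invariant factors of ∂_2 are all 1, so H_1 = Z^2.
  H_2: rank ker ∂_2 − rank ∂_3 = (14 − 13) − 0 = 1, and there is no ∂_3, so H_2 = Z.

H_0 ≅ Z,  H_1 ≅ Z^2,  H_2 ≅ Z.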